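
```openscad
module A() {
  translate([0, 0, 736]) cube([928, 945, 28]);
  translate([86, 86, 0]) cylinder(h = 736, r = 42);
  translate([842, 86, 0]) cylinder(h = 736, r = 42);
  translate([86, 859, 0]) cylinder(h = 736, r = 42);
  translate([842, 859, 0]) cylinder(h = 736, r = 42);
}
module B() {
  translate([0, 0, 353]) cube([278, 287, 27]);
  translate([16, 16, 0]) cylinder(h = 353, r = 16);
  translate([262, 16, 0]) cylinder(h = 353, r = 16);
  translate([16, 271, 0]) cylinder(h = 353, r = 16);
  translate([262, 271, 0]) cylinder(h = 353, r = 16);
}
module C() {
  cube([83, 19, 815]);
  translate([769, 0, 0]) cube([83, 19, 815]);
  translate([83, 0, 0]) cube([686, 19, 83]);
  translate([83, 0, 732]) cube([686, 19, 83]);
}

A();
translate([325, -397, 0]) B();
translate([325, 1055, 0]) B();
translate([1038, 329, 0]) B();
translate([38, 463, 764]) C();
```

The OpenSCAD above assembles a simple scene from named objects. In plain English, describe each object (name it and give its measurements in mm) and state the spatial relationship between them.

A is a table with a 928×945 mm rectangular top, 28 mm thick, top surface at z = 764 mm, supported by four round legs of 84 mm diameter, each leg's bounding box inset 44 mm from the nearest pair of top edges, running from the floor.

B is a simple wooden stool: a rectangular seat 278 mm (x) by 287 mm (y), 27 mm thick, top face at z = 380 mm, on four round legs, each 32 mm in diameter. The legs rest on z = 0, each leg's axis is inset half a diameter from the nearest pair of seat edges (so the leg's bounding box is flush with the corner).

C is a picture frame with a 686×649 mm rectangular opening (x by z) and a uniform 83 mm border on every side. Frame depth is 19 mm along y. It is built from two vertical stiles running the full outside height and two horizontal rails spanning the gap between the stiles.

Three stools sit around the table at the −y, +y, +x sides. The picture frame is on top of the table, centred.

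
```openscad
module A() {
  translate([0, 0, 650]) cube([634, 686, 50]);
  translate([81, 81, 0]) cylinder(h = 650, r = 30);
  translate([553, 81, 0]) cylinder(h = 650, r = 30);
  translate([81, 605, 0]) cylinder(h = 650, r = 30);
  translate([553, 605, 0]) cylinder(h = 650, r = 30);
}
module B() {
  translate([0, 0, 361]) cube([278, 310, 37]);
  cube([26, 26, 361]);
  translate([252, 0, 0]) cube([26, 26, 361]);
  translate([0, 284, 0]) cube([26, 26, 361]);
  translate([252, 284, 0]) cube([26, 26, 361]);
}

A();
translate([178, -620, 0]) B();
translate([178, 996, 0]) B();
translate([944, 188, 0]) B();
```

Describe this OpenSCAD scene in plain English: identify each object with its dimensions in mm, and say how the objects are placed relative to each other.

A is a table: top 634 mm (x) × 686 mm (y), 50 mm thick, upper face at z = 700 mm, on four round legs of 60 mm diameter, each leg's bounding box inset 51 mm from the nearest pair of top edges, running from z = 0 to the bottom of the top.

B is a four-legged stool. The seat is a 278×310×37 mm slab whose top surface is at z = 398 mm; four square legs, each 26×26 mm in cross-section, run from the floor (z = 0) to the underside of the seat, each flush with a corner of the seat.

Three stools sit around the table at the −y, +y, +x sides.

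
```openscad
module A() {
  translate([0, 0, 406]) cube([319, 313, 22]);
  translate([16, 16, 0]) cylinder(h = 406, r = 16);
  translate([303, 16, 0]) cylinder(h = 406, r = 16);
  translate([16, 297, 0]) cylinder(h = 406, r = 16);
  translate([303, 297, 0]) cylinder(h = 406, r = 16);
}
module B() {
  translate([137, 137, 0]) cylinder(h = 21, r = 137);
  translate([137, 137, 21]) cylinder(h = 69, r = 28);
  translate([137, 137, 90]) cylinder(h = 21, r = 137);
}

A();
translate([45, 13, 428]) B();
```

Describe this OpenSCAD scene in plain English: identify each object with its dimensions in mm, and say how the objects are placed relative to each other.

A is a four-legged stool. The seat is a 319×313×22 mm slab whose top surface is at z = 428 mm; four round legs, each 32 mm in diameter, run from the floor (z = 0) to the underside of the seat, each leg's axis is inset half a diameter from the nearest pair of seat edges (so the leg's bounding box is flush with the corner).

B is a spool: two coaxial disc flanges of radius 137 mm and thickness 21 mm, joined by a core cylinder of radius 28 mm and height 69 mm. The lower flange rests on z = 0 and the three cylinders share a vertical axis.

The spool is on top of the stool.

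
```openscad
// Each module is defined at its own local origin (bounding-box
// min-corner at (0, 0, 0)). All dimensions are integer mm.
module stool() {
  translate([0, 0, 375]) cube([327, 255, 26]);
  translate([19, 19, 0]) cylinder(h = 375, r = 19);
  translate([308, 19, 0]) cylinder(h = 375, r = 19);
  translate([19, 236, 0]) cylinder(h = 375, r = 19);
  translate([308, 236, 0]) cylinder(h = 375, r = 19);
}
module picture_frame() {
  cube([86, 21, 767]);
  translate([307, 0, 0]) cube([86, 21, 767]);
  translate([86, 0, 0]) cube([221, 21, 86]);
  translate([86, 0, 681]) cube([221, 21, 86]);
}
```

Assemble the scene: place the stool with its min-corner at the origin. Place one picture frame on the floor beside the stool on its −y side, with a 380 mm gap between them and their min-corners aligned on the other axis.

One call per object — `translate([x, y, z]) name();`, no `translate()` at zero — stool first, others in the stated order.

stool();
translate([0, -401, 0]) picture_frame();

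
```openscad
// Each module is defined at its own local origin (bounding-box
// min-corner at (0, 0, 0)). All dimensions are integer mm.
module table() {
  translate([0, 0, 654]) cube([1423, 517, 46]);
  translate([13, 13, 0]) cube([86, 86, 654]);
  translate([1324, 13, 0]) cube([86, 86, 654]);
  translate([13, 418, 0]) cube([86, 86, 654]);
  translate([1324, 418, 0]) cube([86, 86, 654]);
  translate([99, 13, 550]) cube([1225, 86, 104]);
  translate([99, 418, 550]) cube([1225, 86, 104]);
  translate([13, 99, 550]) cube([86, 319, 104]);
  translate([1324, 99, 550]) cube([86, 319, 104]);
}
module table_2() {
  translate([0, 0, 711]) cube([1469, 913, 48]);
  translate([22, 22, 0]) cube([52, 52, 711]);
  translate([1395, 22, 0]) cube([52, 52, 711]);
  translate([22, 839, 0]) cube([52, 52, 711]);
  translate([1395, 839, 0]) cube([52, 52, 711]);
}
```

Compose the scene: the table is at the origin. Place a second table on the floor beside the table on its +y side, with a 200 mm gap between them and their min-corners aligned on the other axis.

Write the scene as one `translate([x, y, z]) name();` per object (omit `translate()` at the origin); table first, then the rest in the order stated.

table();
translate([0, 717, 0]) table_2();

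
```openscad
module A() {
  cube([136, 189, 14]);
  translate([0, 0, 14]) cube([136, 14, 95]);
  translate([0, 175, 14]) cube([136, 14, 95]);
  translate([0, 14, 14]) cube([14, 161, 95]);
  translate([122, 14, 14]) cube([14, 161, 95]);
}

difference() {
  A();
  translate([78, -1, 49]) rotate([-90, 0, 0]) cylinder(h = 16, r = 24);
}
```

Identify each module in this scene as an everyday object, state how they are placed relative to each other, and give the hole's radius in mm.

A is an open box. The open box has a circular hole through its front wall. The hole's radius is 24 mm.

The subtracted cylinder has r = 24 mm.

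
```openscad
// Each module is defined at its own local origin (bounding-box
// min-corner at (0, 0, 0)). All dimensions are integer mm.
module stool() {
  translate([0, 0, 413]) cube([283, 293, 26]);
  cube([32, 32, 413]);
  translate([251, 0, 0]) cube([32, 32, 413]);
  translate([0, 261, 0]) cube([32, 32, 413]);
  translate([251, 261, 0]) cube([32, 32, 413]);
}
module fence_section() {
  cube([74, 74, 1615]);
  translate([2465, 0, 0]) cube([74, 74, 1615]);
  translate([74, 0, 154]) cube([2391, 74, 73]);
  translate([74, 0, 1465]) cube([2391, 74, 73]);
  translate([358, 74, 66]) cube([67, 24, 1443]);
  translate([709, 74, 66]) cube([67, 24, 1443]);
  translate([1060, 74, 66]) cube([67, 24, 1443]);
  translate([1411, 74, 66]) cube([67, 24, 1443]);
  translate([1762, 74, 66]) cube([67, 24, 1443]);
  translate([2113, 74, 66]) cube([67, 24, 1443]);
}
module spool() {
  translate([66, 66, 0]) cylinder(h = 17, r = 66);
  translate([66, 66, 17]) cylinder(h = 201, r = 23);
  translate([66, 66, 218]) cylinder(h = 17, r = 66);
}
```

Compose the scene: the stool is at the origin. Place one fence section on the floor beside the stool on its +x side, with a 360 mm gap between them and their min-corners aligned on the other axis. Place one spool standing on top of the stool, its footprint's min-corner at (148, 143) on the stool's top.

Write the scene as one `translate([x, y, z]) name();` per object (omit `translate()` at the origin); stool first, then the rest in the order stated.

stool();
translate([643, 0, 0]) fence_section();
translate([148, 143, 439]) spool();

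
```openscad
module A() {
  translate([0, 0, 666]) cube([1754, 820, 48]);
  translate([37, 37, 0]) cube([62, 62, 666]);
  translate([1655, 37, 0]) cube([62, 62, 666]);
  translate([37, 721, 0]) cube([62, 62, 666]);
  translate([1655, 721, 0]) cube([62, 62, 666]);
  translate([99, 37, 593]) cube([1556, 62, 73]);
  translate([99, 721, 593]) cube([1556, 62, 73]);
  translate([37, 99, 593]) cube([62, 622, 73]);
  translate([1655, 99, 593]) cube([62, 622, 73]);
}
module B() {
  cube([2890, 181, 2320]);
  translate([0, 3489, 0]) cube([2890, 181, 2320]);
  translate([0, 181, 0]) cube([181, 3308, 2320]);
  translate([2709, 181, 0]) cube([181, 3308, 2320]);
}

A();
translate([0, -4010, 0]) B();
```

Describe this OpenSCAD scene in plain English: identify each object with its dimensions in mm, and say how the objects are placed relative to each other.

A is a rectangular dining table. The top is 1754×820×48 mm with its upper surface at z = 714 mm. It stands on four 62×62 mm square legs, each inset 37 mm from the nearest pair of top edges, running from the floor to the underside of the top. Four apron rails, 62 mm thick and 73 mm tall, run between adjacent legs with their top edges flush with the underside of the top and their outer faces flush with the legs' outer faces.

B is the wall frame of a small rectangular building: four walls, each 2320 mm tall and 181 mm thick, enclosing a footprint 2890 mm (x) by 3670 mm (y) outside-to-outside, with no floor or roof. The front and back walls (the −y and +y sides) span the full width; the two side walls fit between them.

The house frame is on the floor beside the table on its −y side.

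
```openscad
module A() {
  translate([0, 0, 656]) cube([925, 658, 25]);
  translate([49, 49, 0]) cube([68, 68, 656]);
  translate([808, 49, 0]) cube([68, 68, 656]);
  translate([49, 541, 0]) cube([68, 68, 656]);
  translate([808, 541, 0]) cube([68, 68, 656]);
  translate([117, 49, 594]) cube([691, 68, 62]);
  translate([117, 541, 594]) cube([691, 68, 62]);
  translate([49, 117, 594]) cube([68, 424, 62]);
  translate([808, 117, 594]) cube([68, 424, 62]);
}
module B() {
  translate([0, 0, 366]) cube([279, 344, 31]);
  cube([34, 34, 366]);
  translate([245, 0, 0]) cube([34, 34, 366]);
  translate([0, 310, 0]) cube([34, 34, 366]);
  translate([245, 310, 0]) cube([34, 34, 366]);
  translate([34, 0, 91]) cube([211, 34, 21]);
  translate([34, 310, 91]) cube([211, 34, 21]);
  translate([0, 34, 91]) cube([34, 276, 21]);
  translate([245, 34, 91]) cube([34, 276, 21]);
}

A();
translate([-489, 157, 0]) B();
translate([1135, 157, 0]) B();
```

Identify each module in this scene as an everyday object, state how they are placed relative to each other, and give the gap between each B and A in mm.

Each stool's nearest face is 210 mm from the table's bounding box.

A is a table. B is a stool. Two stools sit around the table at the −x, +x sides. The gap between each stool and the table is 210 mm.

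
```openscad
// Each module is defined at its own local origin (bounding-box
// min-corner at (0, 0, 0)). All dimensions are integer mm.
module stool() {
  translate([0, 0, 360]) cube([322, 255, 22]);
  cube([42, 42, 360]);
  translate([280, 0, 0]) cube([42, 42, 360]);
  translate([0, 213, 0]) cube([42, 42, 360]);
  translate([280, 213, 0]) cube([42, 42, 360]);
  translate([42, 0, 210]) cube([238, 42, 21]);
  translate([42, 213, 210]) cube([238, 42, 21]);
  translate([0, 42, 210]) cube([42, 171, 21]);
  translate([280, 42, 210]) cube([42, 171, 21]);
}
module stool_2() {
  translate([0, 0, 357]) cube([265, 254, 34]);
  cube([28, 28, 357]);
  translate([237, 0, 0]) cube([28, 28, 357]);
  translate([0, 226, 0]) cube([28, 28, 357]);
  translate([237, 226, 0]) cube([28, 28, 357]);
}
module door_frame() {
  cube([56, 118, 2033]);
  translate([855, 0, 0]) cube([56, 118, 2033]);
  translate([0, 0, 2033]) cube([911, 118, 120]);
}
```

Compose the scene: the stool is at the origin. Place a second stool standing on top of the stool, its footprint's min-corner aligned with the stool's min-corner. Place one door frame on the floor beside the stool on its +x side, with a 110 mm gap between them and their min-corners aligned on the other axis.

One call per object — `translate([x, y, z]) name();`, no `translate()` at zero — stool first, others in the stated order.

stool();
translate([0, 0, 382]) stool_2();
translate([432, 0, 0]) door_frame();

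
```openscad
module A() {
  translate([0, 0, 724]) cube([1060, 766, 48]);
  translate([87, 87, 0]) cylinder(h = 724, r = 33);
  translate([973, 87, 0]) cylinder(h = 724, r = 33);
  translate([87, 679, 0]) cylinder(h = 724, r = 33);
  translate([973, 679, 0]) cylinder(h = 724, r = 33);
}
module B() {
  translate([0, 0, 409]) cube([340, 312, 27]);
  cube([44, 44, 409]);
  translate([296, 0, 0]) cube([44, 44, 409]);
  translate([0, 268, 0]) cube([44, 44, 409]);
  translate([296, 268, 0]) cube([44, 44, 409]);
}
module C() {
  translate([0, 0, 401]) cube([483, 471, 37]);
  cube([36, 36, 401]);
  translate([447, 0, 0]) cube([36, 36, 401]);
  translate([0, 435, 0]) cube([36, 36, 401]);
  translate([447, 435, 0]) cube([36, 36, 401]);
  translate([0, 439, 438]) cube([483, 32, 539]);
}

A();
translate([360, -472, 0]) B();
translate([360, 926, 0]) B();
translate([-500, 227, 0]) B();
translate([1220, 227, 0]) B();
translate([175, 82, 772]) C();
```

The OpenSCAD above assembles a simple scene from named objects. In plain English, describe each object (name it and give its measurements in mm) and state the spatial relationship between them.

A is a table with a 1060×766 mm rectangular top, 48 mm thick, top surface at z = 772 mm, supported by four round legs of 66 mm diameter, each leg's bounding box inset 54 mm from the nearest pair of top edges, running from the floor.

B is a four-legged stool. The seat is 340×312 mm, 27 mm thick, top at z = 436 mm. It stands on four square legs, each 44×44 mm in cross-section, from z = 0 to the seat underside, each flush with a corner of the seat.

C is a chair. The seat is a 483×471×37 mm slab with its top at z = 438 mm, on four 36×36 mm corner legs (flush with the seat edges, standing on z = 0). A flat backrest 32 mm thick, 539 mm tall, spans the full seat width and rises from the seat top along its +y edge, rear face flush with the rear of the seat.

Four stools sit around the table at the −y, +y, −x, +x sides. The chair is on top of the table.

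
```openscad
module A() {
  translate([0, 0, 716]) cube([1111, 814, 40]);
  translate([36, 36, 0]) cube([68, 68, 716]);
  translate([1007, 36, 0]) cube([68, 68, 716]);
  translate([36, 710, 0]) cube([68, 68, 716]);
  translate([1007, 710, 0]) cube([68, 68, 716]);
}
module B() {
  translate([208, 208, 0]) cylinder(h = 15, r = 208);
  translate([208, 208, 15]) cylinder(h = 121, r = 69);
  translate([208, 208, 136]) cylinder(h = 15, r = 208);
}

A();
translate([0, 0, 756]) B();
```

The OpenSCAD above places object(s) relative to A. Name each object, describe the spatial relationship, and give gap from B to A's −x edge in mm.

A is a table. B is a spool. The spool is on top of the table. The gap from the spool to the table's −x edge is 0 mm.

The spool's min-x is at 0; the table's min-x is 0; gap = 0 mm.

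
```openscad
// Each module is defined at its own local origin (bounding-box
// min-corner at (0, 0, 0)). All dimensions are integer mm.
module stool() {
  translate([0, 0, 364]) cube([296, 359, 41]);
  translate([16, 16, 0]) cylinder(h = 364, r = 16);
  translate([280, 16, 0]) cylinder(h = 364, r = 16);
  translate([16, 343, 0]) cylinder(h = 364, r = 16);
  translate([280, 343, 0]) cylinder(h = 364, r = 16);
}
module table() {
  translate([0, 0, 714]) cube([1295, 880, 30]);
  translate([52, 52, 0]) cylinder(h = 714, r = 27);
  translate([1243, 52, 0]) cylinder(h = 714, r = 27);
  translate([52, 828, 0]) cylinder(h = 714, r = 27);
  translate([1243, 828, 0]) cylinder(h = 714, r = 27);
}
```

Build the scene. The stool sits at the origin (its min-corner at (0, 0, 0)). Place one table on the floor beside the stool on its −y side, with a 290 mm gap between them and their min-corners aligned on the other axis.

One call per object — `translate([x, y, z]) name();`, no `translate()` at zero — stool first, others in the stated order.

stool();
translate([0, -1170, 0]) table();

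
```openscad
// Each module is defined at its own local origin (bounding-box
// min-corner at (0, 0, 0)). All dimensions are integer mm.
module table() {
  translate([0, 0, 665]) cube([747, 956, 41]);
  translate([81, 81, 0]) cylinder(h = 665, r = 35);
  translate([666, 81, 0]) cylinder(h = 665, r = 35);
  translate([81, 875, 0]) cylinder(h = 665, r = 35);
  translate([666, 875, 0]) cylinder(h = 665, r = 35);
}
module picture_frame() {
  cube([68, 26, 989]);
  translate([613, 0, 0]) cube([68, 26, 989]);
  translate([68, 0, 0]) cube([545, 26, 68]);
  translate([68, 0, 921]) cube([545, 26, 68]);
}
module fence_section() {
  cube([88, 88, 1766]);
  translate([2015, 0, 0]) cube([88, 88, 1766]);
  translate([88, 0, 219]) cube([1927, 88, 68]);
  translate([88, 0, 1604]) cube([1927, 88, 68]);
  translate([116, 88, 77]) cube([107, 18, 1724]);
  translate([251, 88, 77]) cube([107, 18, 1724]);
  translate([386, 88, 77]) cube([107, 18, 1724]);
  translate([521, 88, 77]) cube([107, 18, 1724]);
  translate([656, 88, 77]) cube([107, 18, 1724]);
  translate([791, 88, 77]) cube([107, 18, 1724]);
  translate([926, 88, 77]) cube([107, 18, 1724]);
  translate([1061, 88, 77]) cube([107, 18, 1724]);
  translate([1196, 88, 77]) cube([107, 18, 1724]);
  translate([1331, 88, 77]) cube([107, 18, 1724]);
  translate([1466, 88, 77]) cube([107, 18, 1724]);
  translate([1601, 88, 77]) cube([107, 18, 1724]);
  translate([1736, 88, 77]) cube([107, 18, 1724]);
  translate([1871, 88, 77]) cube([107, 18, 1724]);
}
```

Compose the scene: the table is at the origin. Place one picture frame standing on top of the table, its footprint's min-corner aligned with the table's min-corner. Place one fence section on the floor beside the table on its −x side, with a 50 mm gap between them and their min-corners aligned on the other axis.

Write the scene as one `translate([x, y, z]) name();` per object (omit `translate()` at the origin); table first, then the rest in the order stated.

table();
translate([0, 0, 706]) picture_frame();
translate([-2153, 0, 0]) fence_section();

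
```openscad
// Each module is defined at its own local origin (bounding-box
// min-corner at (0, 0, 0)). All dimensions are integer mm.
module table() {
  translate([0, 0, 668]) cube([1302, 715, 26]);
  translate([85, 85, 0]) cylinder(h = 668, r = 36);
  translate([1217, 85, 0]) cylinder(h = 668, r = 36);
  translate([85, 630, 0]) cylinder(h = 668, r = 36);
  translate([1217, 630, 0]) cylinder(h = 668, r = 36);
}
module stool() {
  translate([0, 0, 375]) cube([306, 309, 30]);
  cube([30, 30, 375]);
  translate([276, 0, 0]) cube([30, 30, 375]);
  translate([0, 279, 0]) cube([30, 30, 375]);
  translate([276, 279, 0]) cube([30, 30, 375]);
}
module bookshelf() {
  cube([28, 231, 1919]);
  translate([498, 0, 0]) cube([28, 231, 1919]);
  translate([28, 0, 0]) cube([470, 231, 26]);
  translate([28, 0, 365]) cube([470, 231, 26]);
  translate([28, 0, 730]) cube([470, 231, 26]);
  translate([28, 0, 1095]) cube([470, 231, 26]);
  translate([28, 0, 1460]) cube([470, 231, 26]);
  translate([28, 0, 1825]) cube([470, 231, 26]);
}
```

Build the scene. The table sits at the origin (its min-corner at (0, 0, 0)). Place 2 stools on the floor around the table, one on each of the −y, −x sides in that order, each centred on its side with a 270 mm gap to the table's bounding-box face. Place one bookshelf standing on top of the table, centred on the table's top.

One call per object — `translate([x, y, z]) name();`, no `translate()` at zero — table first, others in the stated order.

table();
translate([498, -579, 0]) stool();
translate([-576, 203, 0]) stool();
translate([388, 242, 694]) bookshelf();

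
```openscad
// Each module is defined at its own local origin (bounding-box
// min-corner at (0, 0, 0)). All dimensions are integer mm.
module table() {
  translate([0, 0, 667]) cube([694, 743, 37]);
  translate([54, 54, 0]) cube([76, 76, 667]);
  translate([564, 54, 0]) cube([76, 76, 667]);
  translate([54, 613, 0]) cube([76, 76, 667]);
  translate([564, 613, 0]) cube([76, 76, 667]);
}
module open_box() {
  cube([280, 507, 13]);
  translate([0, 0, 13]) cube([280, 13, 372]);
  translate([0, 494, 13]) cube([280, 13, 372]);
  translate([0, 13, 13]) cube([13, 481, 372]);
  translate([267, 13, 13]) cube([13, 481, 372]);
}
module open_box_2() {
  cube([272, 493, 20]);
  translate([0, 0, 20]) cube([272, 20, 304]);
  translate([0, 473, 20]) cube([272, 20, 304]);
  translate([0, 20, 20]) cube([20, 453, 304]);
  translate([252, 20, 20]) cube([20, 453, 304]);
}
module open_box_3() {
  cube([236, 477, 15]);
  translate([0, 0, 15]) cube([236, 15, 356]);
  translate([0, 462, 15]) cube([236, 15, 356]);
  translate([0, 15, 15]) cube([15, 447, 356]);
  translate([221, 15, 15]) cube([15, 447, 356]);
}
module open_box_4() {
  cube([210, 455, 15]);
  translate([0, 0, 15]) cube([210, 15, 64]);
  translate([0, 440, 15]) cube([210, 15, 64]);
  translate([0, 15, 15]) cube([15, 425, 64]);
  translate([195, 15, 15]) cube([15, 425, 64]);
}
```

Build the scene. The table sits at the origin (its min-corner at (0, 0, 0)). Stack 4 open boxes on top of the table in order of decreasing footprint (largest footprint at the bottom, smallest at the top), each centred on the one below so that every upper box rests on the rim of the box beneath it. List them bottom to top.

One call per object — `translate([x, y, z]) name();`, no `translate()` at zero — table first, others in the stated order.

table();
translate([207, 118, 704]) open_box();
translate([211, 125, 1089]) open_box_2();
translate([229, 133, 1413]) open_box_3();
translate([242, 144, 1784]) open_box_4();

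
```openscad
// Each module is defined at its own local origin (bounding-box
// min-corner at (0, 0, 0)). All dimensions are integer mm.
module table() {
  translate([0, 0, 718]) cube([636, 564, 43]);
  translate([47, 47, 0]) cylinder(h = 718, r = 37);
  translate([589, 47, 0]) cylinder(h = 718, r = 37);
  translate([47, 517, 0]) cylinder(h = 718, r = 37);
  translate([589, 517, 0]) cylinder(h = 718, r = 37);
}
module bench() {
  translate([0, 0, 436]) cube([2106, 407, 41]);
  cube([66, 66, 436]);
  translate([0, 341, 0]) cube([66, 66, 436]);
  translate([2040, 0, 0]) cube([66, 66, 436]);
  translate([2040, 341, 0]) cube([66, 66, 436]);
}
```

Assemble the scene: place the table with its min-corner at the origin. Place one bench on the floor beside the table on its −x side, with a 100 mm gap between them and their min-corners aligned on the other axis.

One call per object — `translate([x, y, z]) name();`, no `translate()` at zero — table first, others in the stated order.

table();
translate([-2206, 0, 0]) bench();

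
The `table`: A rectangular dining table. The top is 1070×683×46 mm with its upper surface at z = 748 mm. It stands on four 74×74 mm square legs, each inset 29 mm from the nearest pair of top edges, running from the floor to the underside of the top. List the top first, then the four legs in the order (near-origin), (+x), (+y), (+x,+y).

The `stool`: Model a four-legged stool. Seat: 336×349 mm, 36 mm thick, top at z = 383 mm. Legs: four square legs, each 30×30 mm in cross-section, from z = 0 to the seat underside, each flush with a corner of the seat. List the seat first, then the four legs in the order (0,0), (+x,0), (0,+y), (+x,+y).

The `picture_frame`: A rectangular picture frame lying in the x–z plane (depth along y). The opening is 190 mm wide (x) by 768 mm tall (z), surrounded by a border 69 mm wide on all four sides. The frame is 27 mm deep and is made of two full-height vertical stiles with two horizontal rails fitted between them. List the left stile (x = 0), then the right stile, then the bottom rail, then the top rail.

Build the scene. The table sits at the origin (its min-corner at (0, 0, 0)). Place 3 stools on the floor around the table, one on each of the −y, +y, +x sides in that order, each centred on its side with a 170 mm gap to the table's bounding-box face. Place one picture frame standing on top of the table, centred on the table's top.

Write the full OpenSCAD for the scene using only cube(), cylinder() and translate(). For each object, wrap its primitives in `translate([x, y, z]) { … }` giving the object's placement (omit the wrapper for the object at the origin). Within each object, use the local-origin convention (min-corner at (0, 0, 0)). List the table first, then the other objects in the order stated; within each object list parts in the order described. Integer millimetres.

translate([0, 0, 702]) cube([1070, 683, 46]);
translate([29, 29, 0]) cube([74, 74, 702]);
translate([967, 29, 0]) cube([74, 74, 702]);
translate([29, 580, 0]) cube([74, 74, 702]);
translate([967, 580, 0]) cube([74, 74, 702]);
translate([367, -519, 0]) {
  translate([0, 0, 347]) cube([336, 349, 36]);
  cube([30, 30, 347]);
  translate([306, 0, 0]) cube([30, 30, 347]);
  translate([0, 319, 0]) cube([30, 30, 347]);
  translate([306, 319, 0]) cube([30, 30, 347]);
}
translate([367, 853, 0]) {
  translate([0, 0, 347]) cube([336, 349, 36]);
  cube([30, 30, 347]);
  translate([306, 0, 0]) cube([30, 30, 347]);
  translate([0, 319, 0]) cube([30, 30, 347]);
  translate([306, 319, 0]) cube([30, 30, 347]);
}
translate([1240, 167, 0]) {
  translate([0, 0, 347]) cube([336, 349, 36]);
  cube([30, 30, 347]);
  translate([306, 0, 0]) cube([30, 30, 347]);
  translate([0, 319, 0]) cube([30, 30, 347]);
  translate([306, 319, 0]) cube([30, 30, 347]);
}
translate([371, 328, 748]) {
  cube([69, 27, 906]);
  translate([259, 0, 0]) cube([69, 27, 906]);
  translate([69, 0, 0]) cube([190, 27, 69]);
  translate([69, 0, 837]) cube([190, 27, 69]);
}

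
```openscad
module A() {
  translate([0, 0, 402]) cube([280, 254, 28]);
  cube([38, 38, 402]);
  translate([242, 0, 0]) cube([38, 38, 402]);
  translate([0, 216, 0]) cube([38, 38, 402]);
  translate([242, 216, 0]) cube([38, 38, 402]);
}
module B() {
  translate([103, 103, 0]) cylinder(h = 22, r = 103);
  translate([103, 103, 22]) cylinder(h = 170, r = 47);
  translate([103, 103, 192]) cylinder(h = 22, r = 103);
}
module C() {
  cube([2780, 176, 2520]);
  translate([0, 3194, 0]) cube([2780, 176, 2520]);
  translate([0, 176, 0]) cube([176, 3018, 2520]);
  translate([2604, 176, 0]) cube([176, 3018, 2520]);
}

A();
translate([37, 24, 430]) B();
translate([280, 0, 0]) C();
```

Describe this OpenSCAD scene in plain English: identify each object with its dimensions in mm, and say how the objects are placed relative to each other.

A is a simple wooden stool: a rectangular seat 280 mm (x) by 254 mm (y), 28 mm thick, top face at z = 430 mm, on four square legs, each 38×38 mm in cross-section. The legs rest on z = 0, each flush with a corner of the seat.

B is a spool: two coaxial disc flanges of radius 103 mm and thickness 22 mm, joined by a core cylinder of radius 47 mm and height 170 mm. The lower flange rests on z = 0 and the three cylinders share a vertical axis.

C is a box-shaped house frame (walls only): outside footprint 2780×3370 mm, wall height 2520 mm, wall thickness 176 mm. The two y-facing walls run the full x-width; the two x-facing walls fit between the inner faces of the y-facing walls.

The spool is on top of the stool, centred. The house frame is against the stool's +x side, with their −y faces flush.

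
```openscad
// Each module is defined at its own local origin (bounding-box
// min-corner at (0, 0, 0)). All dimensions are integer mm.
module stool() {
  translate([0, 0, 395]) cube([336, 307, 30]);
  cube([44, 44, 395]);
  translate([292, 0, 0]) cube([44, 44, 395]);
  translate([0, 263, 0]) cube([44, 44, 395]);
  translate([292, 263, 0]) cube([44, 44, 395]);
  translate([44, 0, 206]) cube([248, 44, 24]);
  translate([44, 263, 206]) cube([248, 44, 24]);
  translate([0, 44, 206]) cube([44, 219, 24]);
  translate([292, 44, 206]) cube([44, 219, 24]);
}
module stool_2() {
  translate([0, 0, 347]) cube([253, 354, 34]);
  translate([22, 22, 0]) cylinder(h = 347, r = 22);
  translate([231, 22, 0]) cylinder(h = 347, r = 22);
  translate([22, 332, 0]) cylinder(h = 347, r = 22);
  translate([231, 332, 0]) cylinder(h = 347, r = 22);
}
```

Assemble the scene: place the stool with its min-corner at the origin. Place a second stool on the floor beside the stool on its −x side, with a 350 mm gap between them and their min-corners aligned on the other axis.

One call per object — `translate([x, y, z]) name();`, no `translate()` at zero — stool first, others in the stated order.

stool();
translate([-603, 0, 0]) stool_2();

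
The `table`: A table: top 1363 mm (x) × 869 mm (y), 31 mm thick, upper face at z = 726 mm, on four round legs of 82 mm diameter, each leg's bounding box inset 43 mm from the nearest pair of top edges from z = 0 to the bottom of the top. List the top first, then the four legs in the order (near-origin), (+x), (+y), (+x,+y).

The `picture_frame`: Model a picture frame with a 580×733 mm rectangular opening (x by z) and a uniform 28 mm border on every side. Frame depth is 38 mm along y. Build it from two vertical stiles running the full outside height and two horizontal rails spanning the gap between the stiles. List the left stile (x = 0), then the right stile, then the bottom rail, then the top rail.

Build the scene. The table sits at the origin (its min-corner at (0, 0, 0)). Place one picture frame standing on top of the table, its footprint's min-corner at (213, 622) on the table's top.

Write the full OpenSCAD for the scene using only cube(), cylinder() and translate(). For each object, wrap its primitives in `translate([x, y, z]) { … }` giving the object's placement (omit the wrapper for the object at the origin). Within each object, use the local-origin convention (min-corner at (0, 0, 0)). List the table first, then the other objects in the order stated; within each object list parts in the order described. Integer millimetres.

translate([0, 0, 695]) cube([1363, 869, 31]);
translate([84, 84, 0]) cylinder(h = 695, r = 41);
translate([1279, 84, 0]) cylinder(h = 695, r = 41);
translate([84, 785, 0]) cylinder(h = 695, r = 41);
translate([1279, 785, 0]) cylinder(h = 695, r = 41);
translate([213, 622, 726]) {
  cube([28, 38, 789]);
  translate([608, 0, 0]) cube([28, 38, 789]);
  translate([28, 0, 0]) cube([580, 38, 28]);
  translate([28, 0, 761]) cube([580, 38, 28]);
}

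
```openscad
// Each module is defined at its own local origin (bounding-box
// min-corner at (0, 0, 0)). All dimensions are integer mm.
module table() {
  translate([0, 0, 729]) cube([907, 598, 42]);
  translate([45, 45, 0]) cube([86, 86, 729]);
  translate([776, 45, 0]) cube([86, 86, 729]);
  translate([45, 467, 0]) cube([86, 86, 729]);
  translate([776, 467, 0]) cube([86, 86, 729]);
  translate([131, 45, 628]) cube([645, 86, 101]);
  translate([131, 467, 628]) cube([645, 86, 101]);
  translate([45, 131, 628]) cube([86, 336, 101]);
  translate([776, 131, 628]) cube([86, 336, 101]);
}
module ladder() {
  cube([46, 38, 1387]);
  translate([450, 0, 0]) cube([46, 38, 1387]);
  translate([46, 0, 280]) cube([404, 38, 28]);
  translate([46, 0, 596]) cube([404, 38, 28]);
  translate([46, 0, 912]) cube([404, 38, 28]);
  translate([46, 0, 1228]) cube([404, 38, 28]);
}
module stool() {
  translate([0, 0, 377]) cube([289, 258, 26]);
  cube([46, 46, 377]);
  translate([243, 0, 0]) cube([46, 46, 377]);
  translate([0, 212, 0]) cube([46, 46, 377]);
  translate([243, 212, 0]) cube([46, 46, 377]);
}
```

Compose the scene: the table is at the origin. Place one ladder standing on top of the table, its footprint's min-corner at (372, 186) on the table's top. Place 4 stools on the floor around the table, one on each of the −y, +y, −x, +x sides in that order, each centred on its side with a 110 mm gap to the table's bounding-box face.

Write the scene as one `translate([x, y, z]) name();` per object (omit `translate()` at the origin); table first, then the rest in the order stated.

table();
translate([372, 186, 771]) ladder();
translate([309, -368, 0]) stool();
translate([309, 708, 0]) stool();
translate([-399, 170, 0]) stool();
translate([1017, 170, 0]) stool();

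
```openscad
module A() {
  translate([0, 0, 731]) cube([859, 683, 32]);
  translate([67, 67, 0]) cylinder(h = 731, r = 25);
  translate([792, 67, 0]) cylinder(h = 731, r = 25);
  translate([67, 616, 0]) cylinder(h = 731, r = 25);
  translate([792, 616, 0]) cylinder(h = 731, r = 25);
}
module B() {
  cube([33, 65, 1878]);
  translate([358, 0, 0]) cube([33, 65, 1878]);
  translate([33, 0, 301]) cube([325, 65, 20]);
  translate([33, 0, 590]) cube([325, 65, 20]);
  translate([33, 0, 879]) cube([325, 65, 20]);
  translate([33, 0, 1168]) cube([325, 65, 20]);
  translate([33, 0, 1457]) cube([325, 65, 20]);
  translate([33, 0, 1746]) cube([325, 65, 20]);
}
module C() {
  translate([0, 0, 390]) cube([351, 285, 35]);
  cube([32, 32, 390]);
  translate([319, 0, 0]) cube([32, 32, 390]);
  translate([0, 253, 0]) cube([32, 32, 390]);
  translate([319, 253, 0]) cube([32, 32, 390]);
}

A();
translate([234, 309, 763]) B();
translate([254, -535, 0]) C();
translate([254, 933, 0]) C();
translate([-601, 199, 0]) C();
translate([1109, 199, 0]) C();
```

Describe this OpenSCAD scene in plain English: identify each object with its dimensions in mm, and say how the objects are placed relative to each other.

A is a table: top 859 mm (x) × 683 mm (y), 32 mm thick, upper face at z = 763 mm, on four round legs of 50 mm diameter, each leg's bounding box inset 42 mm from the nearest pair of top edges, running from z = 0 to the bottom of the top.

B is a straight ladder. Two 33×65 mm vertical rails, 1878 mm tall, stand 391 mm apart (outside-to-outside) with their front faces coplanar on the −y side. 6 rungs, each 65 mm deep and 20 mm tall, span between the inner faces of the rails, front faces flush with the rails. The lowest rung's underside is at z = 301 mm and rungs are spaced 289 mm apart (underside to underside).

C is a simple wooden stool: a rectangular seat 351 mm (x) by 285 mm (y), 35 mm thick, top face at z = 425 mm, on four square legs, each 32×32 mm in cross-section. The legs rest on z = 0, each flush with a corner of the seat.

The ladder is on top of the table, centred. Four stools sit around the table at the −y, +y, −x, +x sides.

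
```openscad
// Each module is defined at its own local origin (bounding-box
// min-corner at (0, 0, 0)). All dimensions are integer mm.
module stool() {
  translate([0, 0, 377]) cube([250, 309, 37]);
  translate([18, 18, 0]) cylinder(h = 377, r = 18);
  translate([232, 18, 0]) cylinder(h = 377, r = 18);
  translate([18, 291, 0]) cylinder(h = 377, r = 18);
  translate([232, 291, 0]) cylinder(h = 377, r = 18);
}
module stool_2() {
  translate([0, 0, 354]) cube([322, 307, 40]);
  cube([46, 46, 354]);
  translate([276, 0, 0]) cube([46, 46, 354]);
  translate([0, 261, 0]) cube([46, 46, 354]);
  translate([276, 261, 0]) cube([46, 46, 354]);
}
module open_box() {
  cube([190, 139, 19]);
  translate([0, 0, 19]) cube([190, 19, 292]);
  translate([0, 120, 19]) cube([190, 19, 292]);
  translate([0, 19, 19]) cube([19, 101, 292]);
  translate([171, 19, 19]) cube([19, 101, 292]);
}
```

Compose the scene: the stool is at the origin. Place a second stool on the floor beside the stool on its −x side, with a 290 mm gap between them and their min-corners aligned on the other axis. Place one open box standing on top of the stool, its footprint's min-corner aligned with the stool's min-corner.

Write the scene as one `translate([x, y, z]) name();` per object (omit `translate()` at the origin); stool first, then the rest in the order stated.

stool();
translate([-612, 0, 0]) stool_2();
translate([0, 0, 414]) open_box();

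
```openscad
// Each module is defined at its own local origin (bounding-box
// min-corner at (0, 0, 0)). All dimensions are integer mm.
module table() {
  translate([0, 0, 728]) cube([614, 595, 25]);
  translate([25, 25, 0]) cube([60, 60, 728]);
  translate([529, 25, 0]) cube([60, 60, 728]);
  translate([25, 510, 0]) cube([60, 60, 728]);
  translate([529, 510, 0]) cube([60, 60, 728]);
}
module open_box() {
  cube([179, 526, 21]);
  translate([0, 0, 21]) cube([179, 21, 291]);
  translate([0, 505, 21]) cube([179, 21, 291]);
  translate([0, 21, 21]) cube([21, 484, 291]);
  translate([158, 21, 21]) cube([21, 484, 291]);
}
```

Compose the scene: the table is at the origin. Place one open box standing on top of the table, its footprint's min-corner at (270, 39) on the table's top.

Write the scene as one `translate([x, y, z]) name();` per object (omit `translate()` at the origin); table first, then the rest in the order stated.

table();
translate([270, 39, 753]) open_box();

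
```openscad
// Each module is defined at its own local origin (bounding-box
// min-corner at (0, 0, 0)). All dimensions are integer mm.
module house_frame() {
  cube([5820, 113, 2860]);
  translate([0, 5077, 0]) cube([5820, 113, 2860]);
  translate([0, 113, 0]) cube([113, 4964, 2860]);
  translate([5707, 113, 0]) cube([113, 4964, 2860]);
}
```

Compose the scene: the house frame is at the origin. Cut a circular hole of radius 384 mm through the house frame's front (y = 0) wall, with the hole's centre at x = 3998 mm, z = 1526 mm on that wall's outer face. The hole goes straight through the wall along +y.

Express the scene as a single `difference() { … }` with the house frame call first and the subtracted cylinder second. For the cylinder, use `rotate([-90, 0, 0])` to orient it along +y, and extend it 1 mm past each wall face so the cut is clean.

difference() {
  house_frame();
  translate([3998, -1, 1526]) rotate([-90, 0, 0]) cylinder(h = 115, r = 384);
}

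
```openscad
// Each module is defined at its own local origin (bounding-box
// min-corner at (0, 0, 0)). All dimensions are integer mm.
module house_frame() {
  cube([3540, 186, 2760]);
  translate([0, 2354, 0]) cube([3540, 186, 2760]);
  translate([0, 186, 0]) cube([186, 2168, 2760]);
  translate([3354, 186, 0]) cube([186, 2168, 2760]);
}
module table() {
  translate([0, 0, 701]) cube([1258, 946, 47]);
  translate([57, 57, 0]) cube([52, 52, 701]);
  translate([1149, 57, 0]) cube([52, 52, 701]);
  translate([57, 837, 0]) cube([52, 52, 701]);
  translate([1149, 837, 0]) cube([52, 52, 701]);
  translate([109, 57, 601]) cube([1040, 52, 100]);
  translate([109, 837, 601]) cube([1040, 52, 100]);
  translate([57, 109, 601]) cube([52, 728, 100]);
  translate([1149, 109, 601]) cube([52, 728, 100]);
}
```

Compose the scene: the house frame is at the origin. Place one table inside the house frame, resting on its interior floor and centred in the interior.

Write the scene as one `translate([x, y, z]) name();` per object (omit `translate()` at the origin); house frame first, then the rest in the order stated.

house_frame();
translate([1141, 797, 0]) table();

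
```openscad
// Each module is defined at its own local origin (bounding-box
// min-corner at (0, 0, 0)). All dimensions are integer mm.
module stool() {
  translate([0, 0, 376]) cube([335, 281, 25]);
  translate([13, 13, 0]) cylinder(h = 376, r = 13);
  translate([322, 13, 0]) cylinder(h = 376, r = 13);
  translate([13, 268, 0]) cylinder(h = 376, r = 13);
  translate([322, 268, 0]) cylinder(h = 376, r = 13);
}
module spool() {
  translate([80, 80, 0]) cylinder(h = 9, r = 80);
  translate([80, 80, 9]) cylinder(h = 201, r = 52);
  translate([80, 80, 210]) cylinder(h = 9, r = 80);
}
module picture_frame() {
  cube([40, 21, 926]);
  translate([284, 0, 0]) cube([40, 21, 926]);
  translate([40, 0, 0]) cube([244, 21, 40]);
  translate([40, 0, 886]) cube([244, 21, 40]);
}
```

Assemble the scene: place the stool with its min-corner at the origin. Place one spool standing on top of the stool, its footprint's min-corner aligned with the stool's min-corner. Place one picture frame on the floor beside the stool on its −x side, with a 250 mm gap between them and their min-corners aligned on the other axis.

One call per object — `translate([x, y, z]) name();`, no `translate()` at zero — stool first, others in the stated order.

stool();
translate([0, 0, 401]) spool();
translate([-574, 0, 0]) picture_frame();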